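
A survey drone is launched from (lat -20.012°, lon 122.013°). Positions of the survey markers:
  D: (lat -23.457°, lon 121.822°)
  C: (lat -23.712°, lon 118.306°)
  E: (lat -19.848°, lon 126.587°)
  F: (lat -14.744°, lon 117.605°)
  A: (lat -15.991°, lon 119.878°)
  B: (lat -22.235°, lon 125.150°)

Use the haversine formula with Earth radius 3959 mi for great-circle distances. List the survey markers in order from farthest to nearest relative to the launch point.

Distance from the launch point at (lat -20.012°, lon 122.013°) to each:
F (lat -14.744°, lon 117.605°): 465.7 mi
C (lat -23.712°, lon 118.306°): 349.1 mi
A (lat -15.991°, lon 119.878°): 311.2 mi
E (lat -19.848°, lon 126.587°): 297.3 mi
B (lat -22.235°, lon 125.150°): 253.9 mi
D (lat -23.457°, lon 121.822°): 238.4 mi

F, C, A, E, B, D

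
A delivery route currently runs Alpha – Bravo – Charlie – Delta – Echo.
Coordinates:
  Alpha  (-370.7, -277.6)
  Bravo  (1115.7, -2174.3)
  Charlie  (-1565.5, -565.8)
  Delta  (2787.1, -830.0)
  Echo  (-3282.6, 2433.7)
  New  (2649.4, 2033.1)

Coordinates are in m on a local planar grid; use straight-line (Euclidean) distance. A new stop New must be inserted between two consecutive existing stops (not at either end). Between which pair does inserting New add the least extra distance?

Added distance for inserting New between each consecutive pair:
Alpha–Bravo: 5871.2 m
Bravo–Charlie: 6303.3 m
Charlie–Delta: 3457.5 m
Delta–Echo: 1920.4 m
Smallest added distance is 1920.4 m, inserting between Delta and Echo.

between Delta and Echo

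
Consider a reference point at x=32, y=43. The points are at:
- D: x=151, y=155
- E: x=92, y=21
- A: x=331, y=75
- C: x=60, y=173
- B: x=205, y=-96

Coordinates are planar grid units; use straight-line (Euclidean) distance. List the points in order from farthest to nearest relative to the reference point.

Computing each straight-line distance from x=32, y=43:
A x=331, y=75: 300.7
B x=205, y=-96: 221.9
D x=151, y=155: 163.4
C x=60, y=173: 133.0
E x=92, y=21: 63.9

A, B, D, C, E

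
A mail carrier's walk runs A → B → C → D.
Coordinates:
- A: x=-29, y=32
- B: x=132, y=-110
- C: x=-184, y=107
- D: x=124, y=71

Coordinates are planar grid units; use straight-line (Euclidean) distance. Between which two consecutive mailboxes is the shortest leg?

Leg distances:
A→B: 214.7
B→C: 383.3
C→D: 310.1
The shortest leg is A–B at 214.7.

A–B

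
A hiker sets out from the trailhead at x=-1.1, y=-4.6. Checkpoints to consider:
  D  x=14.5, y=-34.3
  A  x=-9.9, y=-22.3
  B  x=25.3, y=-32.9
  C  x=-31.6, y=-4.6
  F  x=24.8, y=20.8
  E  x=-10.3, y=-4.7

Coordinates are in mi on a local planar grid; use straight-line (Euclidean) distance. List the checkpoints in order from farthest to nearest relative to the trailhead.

Distance from the trailhead at x=-1.1, y=-4.6 to each:
B x=25.3, y=-32.9: 38.7 mi
F x=24.8, y=20.8: 36.3 mi
D x=14.5, y=-34.3: 33.5 mi
C x=-31.6, y=-4.6: 30.5 mi
A x=-9.9, y=-22.3: 19.8 mi
E x=-10.3, y=-4.7: 9.2 mi

B, F, D, C, A, E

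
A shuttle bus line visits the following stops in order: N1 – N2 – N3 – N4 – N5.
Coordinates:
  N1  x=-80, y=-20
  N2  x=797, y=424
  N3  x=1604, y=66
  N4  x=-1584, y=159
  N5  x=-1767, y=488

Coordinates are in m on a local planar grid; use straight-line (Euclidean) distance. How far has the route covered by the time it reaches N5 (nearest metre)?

Leg distances:
N1→N2: 983.0 m  (cumulative 983.0 m)
N2→N3: 882.8 m  (cumulative 1865.8 m)
N3→N4: 3189.4 m  (cumulative 5055.2 m)
N4→N5: 376.5 m  (cumulative 5431.7 m)
Cumulative distance at N5 ≈ 5432 m.

5432 m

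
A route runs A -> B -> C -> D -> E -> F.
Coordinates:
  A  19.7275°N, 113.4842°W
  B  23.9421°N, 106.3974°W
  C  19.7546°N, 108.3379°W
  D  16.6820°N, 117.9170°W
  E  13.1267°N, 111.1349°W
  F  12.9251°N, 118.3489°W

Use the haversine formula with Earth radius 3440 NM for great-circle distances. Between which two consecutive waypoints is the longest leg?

C–D

Leg distances:
A→B: 468.9 NM
B→C: 273.7 NM
C→D: 576.5 NM
D→E: 447.6 NM
E→F: 422.1 NM
The longest leg is C–D at 576.5 NM.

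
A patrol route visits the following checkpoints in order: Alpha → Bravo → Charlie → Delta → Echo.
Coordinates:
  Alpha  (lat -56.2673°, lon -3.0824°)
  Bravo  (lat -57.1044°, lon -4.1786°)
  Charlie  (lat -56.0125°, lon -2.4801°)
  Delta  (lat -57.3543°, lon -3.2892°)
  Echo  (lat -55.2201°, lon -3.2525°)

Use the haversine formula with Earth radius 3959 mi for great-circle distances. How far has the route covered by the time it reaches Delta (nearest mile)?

Leg distances:
Alpha→Bravo: 71.2 mi  (cumulative 71.2 mi)
Bravo→Charlie: 99.4 mi  (cumulative 170.6 mi)
Charlie→Delta: 97.7 mi  (cumulative 268.3 mi)
Cumulative distance at Delta ≈ 268 mi.

268 mi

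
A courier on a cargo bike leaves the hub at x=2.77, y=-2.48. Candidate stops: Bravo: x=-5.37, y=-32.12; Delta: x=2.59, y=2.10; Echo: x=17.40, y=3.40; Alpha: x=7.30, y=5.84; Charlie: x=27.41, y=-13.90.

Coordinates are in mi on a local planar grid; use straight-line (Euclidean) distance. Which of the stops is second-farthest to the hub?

Distance to each, sorted:
Bravo: 30.7 mi
Charlie: 27.2 mi
Echo: 15.8 mi
Alpha: 9.5 mi
Delta: 4.6 mi
The second-farthest is Charlie at 27.2 mi.

Charlie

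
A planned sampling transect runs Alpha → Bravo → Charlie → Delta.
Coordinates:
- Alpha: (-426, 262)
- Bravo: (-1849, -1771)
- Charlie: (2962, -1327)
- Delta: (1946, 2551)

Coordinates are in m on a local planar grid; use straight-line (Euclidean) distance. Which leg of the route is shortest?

Leg distances:
Alpha→Bravo: 2481.5 m
Bravo→Charlie: 4831.4 m
Charlie→Delta: 4008.9 m
The shortest leg is Alpha–Bravo at 2481.5 m.

Alpha–Bravo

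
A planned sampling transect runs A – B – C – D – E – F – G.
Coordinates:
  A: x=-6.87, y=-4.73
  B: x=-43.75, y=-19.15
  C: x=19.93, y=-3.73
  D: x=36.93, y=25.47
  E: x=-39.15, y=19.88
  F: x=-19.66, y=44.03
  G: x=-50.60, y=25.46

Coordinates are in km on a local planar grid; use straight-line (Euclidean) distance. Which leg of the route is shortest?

Leg distances:
A→B: 39.6 km
B→C: 65.5 km
C→D: 33.8 km
D→E: 76.3 km
E→F: 31.0 km
F→G: 36.1 km
The shortest leg is E–F at 31.0 km.

E–F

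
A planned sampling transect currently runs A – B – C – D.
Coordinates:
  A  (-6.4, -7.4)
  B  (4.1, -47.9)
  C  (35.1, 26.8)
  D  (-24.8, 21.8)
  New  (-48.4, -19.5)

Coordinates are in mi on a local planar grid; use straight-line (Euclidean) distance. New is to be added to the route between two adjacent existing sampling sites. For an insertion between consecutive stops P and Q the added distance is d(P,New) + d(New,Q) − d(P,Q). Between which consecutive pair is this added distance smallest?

Added distance for inserting New between each consecutive pair:
A–B: 61.6 mi
B–C: 74.3 mi
C–D: 82.9 mi
Smallest added distance is 61.6 mi, inserting between A and B.

between A and B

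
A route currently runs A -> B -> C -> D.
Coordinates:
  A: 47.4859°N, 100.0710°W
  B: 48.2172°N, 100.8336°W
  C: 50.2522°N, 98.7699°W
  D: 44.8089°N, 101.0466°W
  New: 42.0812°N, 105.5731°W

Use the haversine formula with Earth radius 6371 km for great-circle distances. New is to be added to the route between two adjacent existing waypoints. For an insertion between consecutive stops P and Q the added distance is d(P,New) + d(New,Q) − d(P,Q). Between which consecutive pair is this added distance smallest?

Added distance for inserting New between each consecutive pair:
A–B: 1418.4 km
B–C: 1553.0 km
C–D: 893.7 km
Smallest added distance is 893.7 km, inserting between C and D.

between C and D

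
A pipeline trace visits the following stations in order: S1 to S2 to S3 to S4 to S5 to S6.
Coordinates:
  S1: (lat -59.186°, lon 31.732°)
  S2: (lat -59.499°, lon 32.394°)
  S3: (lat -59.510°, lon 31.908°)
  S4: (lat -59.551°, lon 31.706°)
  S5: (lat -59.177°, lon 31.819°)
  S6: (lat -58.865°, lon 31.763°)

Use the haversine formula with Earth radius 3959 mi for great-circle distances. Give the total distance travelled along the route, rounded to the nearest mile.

104 mi

Leg distances:
S1→S2: 31.8 mi  (cumulative 31.8 mi)
S2→S3: 17.1 mi  (cumulative 48.9 mi)
S3→S4: 7.6 mi  (cumulative 56.5 mi)
S4→S5: 26.1 mi  (cumulative 82.6 mi)
S5→S6: 21.7 mi  (cumulative 104.3 mi)
Total route length ≈ 104 mi.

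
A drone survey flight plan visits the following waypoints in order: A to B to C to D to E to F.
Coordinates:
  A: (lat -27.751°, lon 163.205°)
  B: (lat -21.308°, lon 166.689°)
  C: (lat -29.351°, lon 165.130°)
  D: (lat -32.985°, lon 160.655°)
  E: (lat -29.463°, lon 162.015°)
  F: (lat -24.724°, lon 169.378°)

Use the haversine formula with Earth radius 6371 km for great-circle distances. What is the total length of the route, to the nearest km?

Leg distances:
A→B: 798.3 km  (cumulative 798.3 km)
B→C: 907.9 km  (cumulative 1706.2 km)
C→D: 586.9 km  (cumulative 2293.1 km)
D→E: 412.4 km  (cumulative 2705.5 km)
E→F: 899.0 km  (cumulative 3604.5 km)
Total route length ≈ 3605 km.

3605 km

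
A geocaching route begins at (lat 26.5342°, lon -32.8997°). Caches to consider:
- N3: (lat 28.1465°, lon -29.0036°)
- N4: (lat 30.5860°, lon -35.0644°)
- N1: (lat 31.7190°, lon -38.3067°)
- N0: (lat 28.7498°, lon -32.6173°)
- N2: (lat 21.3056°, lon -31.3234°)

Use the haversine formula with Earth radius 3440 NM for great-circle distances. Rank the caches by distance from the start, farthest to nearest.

N1, N2, N4, N3, N0

Computing each great-circle distance from (lat 26.5342°, lon -32.8997°):
N1 (lat 31.7190°, lon -38.3067°): 421.0 NM
N2 (lat 21.3056°, lon -31.3234°): 325.6 NM
N4 (lat 30.5860°, lon -35.0644°): 268.7 NM
N3 (lat 28.1465°, lon -29.0036°): 229.2 NM
N0 (lat 28.7498°, lon -32.6173°): 133.9 NM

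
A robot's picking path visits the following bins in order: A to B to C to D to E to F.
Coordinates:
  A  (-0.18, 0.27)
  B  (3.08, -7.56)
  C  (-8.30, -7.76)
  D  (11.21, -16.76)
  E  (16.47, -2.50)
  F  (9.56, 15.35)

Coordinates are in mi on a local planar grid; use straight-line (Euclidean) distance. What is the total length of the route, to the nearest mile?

76 mi

Leg distances:
A→B: 8.5 mi  (cumulative 8.5 mi)
B→C: 11.4 mi  (cumulative 19.9 mi)
C→D: 21.5 mi  (cumulative 41.3 mi)
D→E: 15.2 mi  (cumulative 56.5 mi)
E→F: 19.1 mi  (cumulative 75.7 mi)
Total route length ≈ 76 mi.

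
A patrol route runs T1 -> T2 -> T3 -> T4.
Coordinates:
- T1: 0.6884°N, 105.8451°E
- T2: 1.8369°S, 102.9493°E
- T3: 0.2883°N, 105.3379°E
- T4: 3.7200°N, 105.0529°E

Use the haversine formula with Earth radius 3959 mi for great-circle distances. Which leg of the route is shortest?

Leg distances:
T1→T2: 265.5 mi
T2→T3: 220.9 mi
T3→T4: 237.9 mi
The shortest leg is T2–T3 at 220.9 mi.

T2–T3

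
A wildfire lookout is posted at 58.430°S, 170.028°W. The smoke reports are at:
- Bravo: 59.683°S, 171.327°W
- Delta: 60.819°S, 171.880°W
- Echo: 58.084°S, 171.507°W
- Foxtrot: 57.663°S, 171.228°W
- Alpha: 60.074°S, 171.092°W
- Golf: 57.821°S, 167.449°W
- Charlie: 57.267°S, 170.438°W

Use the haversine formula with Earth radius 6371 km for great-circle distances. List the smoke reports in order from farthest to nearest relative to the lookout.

Distances from the lookout:
Delta 60.819°S, 171.880°W: 285.3 km
Alpha 60.074°S, 171.092°W: 192.5 km
Golf 57.821°S, 167.449°W: 165.9 km
Bravo 59.683°S, 171.327°W: 157.9 km
Charlie 57.267°S, 170.438°W: 131.6 km
Foxtrot 57.663°S, 171.228°W: 110.7 km
Echo 58.084°S, 171.507°W: 94.7 km

Delta, Alpha, Golf, Bravo, Charlie, Foxtrot, Echo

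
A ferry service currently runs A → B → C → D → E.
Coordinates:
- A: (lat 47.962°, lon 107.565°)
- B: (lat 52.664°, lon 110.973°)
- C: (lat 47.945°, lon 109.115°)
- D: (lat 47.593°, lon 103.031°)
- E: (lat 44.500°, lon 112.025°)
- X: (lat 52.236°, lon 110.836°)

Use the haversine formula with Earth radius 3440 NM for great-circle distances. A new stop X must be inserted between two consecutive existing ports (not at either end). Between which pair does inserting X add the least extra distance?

Added distance for inserting X between each consecutive pair:
A–B: 1.0 NM
B–C: 0.1 NM
C–D: 430.0 NM
D–E: 459.3 NM
Smallest added distance is 0.1 NM, inserting between B and C.

between B and C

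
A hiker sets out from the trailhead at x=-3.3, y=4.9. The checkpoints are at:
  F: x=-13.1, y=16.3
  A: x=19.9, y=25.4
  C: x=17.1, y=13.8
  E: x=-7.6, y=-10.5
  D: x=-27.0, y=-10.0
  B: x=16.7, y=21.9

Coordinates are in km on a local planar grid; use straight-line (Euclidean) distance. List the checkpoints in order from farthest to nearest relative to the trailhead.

Distance from the trailhead at x=-3.3, y=4.9 to each:
A x=19.9, y=25.4: 31.0 km
D x=-27.0, y=-10.0: 28.0 km
B x=16.7, y=21.9: 26.2 km
C x=17.1, y=13.8: 22.3 km
E x=-7.6, y=-10.5: 16.0 km
F x=-13.1, y=16.3: 15.0 km

A, D, B, C, E, F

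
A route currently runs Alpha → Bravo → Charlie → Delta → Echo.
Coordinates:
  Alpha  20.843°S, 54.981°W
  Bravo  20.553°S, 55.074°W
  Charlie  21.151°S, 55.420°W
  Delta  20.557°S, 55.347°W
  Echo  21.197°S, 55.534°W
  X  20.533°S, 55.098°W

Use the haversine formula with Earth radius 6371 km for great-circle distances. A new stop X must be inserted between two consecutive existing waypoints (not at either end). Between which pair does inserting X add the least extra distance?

Added distance for inserting X between each consecutive pair:
Alpha–Bravo: 6.2 km
Bravo–Charlie: 4.2 km
Charlie–Delta: 36.0 km
Delta–Echo: 38.9 km
Smallest added distance is 4.2 km, inserting between Bravo and Charlie.

between Bravo and Charlie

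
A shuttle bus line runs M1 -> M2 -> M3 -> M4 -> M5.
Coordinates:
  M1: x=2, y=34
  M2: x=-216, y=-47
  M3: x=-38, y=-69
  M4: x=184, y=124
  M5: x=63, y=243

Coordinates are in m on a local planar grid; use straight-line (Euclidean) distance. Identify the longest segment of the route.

M3–M4

Leg distances:
M1→M2: 232.6 m
M2→M3: 179.4 m
M3→M4: 294.2 m
M4→M5: 169.7 m
The longest leg is M3–M4 at 294.2 m.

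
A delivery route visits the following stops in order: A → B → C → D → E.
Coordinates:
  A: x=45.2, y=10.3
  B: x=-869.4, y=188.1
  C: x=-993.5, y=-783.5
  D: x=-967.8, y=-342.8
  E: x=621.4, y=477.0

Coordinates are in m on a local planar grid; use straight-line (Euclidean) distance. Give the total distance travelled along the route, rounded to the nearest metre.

Leg distances:
A→B: 931.7 m  (cumulative 931.7 m)
B→C: 979.5 m  (cumulative 1911.2 m)
C→D: 441.4 m  (cumulative 2352.7 m)
D→E: 1788.2 m  (cumulative 4140.9 m)
Total route length ≈ 4141 m.

4141 m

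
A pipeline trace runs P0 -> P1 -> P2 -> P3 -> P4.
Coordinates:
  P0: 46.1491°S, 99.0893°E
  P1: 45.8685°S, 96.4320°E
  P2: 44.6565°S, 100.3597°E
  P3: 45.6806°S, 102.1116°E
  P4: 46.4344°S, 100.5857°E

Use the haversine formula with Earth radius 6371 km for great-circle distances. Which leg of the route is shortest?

Leg distances:
P0→P1: 207.6 km
P1→P2: 335.6 km
P2→P3: 178.4 km
P3→P4: 144.5 km
The shortest leg is P3–P4 at 144.5 km.

P3–P4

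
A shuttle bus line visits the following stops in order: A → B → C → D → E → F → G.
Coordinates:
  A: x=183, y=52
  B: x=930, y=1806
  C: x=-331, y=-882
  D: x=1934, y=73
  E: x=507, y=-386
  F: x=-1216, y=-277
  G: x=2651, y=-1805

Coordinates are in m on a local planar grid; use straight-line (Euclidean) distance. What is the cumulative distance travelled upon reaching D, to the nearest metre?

7334 m

Leg distances:
A→B: 1906.4 m  (cumulative 1906.4 m)
B→C: 2969.1 m  (cumulative 4875.5 m)
C→D: 2458.1 m  (cumulative 7333.6 m)
Cumulative distance at D ≈ 7334 m.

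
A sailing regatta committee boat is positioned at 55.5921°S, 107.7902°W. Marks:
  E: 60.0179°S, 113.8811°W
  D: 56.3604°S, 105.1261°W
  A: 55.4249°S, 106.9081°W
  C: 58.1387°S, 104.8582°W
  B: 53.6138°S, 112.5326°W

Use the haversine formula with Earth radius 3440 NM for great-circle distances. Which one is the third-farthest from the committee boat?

C

Distance to each, sorted:
E: 329.2 NM
B: 203.2 NM
C: 180.6 NM
D: 100.7 NM
A: 31.6 NM
The third-farthest is C at 180.6 NM.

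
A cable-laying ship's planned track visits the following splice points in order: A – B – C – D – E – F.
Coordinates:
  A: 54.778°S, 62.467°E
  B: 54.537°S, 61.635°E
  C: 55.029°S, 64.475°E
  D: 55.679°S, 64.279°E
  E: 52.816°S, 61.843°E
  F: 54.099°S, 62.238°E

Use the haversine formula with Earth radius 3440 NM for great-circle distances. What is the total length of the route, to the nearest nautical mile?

445 NM

Leg distances:
A→B: 32.3 NM  (cumulative 32.3 NM)
B→C: 102.7 NM  (cumulative 135.0 NM)
C→D: 39.6 NM  (cumulative 174.6 NM)
D→E: 191.9 NM  (cumulative 366.5 NM)
E→F: 78.3 NM  (cumulative 444.8 NM)
Total route length ≈ 445 NM.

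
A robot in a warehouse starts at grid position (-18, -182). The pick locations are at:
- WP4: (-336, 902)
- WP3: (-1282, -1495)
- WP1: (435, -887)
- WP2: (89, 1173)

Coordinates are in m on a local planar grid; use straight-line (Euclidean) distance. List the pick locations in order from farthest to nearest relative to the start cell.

WP3, WP2, WP4, WP1

Distances from the start cell:
WP3 (-1282, -1495): 1822.5 m
WP2 (89, 1173): 1359.2 m
WP4 (-336, 902): 1129.7 m
WP1 (435, -887): 838.0 m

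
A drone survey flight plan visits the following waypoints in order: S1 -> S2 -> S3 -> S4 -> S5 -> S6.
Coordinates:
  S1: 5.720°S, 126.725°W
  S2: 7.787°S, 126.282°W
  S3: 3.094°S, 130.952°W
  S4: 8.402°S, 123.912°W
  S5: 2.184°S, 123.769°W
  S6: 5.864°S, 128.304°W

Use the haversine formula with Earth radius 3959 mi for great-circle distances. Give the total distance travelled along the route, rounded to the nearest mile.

Leg distances:
S1→S2: 146.0 mi  (cumulative 146.0 mi)
S2→S3: 456.4 mi  (cumulative 602.4 mi)
S3→S4: 607.1 mi  (cumulative 1209.5 mi)
S4→S5: 429.8 mi  (cumulative 1639.3 mi)
S5→S6: 402.9 mi  (cumulative 2042.2 mi)
Total route length ≈ 2042 mi.

2042 mi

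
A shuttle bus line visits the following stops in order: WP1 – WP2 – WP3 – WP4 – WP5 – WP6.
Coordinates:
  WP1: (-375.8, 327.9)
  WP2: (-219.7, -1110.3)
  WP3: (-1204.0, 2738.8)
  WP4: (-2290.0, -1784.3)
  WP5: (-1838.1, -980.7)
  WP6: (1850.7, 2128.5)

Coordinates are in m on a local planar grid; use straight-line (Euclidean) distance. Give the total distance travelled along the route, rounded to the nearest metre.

15818 m

Leg distances:
WP1→WP2: 1446.6 m  (cumulative 1446.6 m)
WP2→WP3: 3973.0 m  (cumulative 5419.6 m)
WP3→WP4: 4651.6 m  (cumulative 10071.3 m)
WP4→WP5: 921.9 m  (cumulative 10993.2 m)
WP5→WP6: 4824.4 m  (cumulative 15817.6 m)
Total route length ≈ 15818 m.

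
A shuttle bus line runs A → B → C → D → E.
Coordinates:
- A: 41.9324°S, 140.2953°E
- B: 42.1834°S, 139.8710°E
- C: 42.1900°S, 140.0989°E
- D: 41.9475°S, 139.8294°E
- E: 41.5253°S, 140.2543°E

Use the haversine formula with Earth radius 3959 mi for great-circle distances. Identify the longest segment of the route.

Leg distances:
A→B: 27.8 mi
B→C: 11.7 mi
C→D: 21.7 mi
D→E: 36.5 mi
The longest leg is D–E at 36.5 mi.

D–E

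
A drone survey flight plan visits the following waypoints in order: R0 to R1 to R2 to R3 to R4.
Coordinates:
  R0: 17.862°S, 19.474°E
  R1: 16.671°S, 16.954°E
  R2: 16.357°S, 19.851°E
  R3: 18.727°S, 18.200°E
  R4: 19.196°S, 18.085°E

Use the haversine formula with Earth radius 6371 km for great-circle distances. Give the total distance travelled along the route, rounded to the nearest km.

Leg distances:
R0→R1: 298.6 km  (cumulative 298.6 km)
R1→R2: 310.8 km  (cumulative 609.4 km)
R2→R3: 316.4 km  (cumulative 925.7 km)
R3→R4: 53.5 km  (cumulative 979.3 km)
Total route length ≈ 979 km.

979 km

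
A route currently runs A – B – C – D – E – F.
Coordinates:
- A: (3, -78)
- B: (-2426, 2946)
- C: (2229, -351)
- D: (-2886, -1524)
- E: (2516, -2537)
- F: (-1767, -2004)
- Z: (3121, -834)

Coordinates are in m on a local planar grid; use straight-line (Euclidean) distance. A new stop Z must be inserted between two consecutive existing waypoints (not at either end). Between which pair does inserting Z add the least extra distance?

Added distance for inserting Z between each consecutive pair:
A–B: 6042.1 m
B–C: 2022.6 m
C–D: 1813.1 m
D–E: 2357.6 m
E–F: 2517.3 m
Smallest added distance is 1813.1 m, inserting between C and D.

between C and D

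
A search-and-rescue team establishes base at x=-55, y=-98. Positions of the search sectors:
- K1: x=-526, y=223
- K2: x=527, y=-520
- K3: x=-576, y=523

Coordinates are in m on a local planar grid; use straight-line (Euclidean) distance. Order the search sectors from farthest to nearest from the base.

K3, K2, K1

Computing each straight-line distance from x=-55, y=-98:
K3 x=-576, y=523: 810.6 m
K2 x=527, y=-520: 718.9 m
K1 x=-526, y=223: 570.0 m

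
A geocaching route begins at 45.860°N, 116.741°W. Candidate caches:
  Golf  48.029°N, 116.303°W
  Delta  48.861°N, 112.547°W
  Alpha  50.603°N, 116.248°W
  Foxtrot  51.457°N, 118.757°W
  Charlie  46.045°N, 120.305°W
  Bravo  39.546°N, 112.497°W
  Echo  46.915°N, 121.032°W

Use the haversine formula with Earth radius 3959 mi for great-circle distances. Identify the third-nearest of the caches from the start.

Echo

Distance to each, sorted:
Golf: 151.3 mi
Charlie: 171.7 mi
Echo: 217.1 mi
Delta: 285.5 mi
Alpha: 328.5 mi
Foxtrot: 397.5 mi
Bravo: 486.4 mi
The third-nearest is Echo at 217.1 mi.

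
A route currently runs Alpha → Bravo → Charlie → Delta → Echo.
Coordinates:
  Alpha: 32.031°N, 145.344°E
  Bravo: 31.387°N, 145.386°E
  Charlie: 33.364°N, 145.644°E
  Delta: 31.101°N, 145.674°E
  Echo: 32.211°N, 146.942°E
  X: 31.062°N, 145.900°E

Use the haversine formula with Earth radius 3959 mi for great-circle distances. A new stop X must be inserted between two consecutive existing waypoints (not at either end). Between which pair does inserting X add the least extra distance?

Added distance for inserting X between each consecutive pair:
Alpha–Bravo: 67.7 mi
Bravo–Charlie: 60.1 mi
Charlie–Delta: 17.0 mi
Delta–Echo: 7.0 mi
Smallest added distance is 7.0 mi, inserting between Delta and Echo.

between Delta and Echo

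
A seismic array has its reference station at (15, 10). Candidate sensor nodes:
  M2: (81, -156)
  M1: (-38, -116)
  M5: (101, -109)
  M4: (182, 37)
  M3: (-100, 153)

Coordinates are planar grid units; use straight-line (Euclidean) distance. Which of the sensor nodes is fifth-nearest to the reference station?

M3

Distances from the reference station ((15, 10)):
M1: 136.7
M5: 146.8
M4: 169.2
M2: 178.6
M3: 183.5
The fifth-nearest is M3 at 183.5.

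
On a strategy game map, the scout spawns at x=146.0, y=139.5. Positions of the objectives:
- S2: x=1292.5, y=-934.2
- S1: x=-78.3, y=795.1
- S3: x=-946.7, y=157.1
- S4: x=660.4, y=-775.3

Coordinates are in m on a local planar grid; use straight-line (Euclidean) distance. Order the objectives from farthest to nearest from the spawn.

S2, S3, S4, S1

Computing each straight-line distance from x=146.0, y=139.5:
S2 x=1292.5, y=-934.2: 1570.8 m
S3 x=-946.7, y=157.1: 1092.8 m
S4 x=660.4, y=-775.3: 1049.5 m
S1 x=-78.3, y=795.1: 692.9 m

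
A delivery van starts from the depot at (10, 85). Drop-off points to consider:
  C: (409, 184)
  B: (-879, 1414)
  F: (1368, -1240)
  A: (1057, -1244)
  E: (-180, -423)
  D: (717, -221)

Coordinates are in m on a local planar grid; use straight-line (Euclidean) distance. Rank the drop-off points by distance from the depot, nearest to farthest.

Computing each straight-line distance from (10, 85):
C (409, 184): 411.1 m
E (-180, -423): 542.4 m
D (717, -221): 770.4 m
B (-879, 1414): 1598.9 m
A (1057, -1244): 1691.9 m
F (1368, -1240): 1897.3 m

C, E, D, B, A, F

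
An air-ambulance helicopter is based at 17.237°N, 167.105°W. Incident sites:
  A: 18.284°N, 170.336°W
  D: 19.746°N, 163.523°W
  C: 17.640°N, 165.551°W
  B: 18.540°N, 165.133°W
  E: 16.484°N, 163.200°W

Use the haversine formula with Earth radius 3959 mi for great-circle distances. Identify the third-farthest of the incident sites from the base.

Distances from the base (17.237°N, 167.105°W):
D: 291.8 mi
E: 263.4 mi
A: 224.6 mi
B: 157.9 mi
C: 106.2 mi
The third-farthest is A at 224.6 mi.

A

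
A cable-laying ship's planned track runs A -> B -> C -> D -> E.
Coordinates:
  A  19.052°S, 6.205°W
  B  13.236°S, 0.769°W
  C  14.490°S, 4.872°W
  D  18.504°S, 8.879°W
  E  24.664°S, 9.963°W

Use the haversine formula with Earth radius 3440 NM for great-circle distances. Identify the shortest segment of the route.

Leg distances:
A→B: 469.2 NM
B→C: 250.7 NM
C→D: 333.6 NM
D→E: 374.8 NM
The shortest leg is B–C at 250.7 NM.

B–C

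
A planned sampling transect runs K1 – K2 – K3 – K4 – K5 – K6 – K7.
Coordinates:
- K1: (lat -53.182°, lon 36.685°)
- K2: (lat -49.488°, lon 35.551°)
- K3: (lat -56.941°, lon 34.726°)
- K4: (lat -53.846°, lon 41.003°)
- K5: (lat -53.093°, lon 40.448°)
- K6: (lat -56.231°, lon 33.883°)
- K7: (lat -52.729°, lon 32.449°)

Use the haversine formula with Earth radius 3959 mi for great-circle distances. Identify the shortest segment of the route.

Leg distances:
K1→K2: 259.9 mi
K2→K3: 516.1 mi
K3→K4: 326.0 mi
K4→K5: 56.8 mi
K5→K6: 340.1 mi
K6→K7: 248.7 mi
The shortest leg is K4–K5 at 56.8 mi.

K4–K5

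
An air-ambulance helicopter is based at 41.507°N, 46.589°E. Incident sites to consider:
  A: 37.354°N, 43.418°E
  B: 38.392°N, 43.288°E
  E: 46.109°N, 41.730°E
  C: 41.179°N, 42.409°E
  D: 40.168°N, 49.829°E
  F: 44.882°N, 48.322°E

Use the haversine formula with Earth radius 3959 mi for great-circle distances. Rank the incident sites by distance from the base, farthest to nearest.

Computing each great-circle distance from 41.507°N, 46.589°E:
E 46.109°N, 41.730°E: 399.6 mi
A 37.354°N, 43.418°E: 333.1 mi
B 38.392°N, 43.288°E: 277.3 mi
F 44.882°N, 48.322°E: 249.0 mi
C 41.179°N, 42.409°E: 218.0 mi
D 40.168°N, 49.829°E: 193.0 mi

E, A, B, F, C, D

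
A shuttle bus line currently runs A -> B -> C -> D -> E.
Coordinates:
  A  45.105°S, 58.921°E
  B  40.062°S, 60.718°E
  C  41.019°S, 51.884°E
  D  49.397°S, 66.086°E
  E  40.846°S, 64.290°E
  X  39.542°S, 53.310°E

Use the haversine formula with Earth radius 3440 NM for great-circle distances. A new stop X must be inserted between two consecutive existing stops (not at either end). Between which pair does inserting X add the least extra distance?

Added distance for inserting X between each consecutive pair:
A–B: 446.4 NM
B–C: 46.2 NM
C–D: 132.8 NM
D–E: 794.2 NM
Smallest added distance is 46.2 NM, inserting between B and C.

between B and C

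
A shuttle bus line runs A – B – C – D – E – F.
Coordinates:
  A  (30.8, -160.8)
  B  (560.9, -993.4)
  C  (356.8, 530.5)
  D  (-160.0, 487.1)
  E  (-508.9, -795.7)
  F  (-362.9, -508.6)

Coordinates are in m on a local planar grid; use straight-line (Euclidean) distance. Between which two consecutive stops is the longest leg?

B–C

Leg distances:
A→B: 987.0 m
B→C: 1537.5 m
C→D: 518.6 m
D→E: 1329.4 m
E→F: 322.1 m
The longest leg is B–C at 1537.5 m.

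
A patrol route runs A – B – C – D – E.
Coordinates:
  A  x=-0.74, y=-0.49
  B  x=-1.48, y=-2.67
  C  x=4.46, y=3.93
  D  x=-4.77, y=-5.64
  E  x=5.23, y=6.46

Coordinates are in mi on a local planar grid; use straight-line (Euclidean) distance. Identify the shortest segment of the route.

A–B

Leg distances:
A→B: 2.3 mi
B→C: 8.9 mi
C→D: 13.3 mi
D→E: 15.7 mi
The shortest leg is A–B at 2.3 mi.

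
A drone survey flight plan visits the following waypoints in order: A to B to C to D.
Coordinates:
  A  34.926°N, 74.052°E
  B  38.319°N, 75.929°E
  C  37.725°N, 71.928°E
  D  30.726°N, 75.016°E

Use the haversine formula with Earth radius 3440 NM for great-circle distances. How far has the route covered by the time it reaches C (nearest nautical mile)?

415 NM

Leg distances:
A→B: 222.9 NM  (cumulative 222.9 NM)
B→C: 192.6 NM  (cumulative 415.4 NM)
Cumulative distance at C ≈ 415 NM.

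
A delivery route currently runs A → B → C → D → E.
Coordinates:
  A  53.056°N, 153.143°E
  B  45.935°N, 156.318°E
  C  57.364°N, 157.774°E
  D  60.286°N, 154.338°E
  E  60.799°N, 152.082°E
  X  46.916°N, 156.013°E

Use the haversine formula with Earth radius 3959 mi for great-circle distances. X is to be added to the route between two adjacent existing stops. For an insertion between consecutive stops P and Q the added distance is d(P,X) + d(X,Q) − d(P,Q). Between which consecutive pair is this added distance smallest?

Added distance for inserting X between each consecutive pair:
A–B: 0.1 mi
B–C: 2.9 mi
C–D: 1415.7 mi
D–E: 1814.0 mi
Smallest added distance is 0.1 mi, inserting between A and B.

between A and B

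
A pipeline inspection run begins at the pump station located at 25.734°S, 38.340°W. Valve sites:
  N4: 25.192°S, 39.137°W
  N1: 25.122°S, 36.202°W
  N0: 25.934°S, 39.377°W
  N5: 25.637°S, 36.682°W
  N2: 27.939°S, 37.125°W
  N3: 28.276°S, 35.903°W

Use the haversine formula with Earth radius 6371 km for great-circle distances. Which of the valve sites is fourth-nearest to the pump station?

N1

Distance to each, sorted:
N4: 100.2 km
N0: 106.1 km
N5: 166.5 km
N1: 225.2 km
N2: 273.2 km
N3: 371.7 km
The fourth-nearest is N1 at 225.2 km.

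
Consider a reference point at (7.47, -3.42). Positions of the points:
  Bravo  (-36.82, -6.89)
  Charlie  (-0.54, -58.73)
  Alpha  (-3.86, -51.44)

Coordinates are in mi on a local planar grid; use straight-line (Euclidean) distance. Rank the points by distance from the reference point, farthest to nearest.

Computing each straight-line distance from (7.47, -3.42):
Charlie (-0.54, -58.73): 55.9 mi
Alpha (-3.86, -51.44): 49.3 mi
Bravo (-36.82, -6.89): 44.4 mi

Charlie, Alpha, Bravo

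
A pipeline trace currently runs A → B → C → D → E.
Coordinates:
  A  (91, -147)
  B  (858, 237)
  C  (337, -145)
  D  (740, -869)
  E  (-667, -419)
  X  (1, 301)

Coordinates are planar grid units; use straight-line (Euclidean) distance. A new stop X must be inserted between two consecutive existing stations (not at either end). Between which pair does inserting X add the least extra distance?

Added distance for inserting X between each consecutive pair:
A–B: 458.6
B–C: 771.7
C–D: 1113.6
D–E: 888.8
Smallest added distance is 458.6, inserting between A and B.

between A and B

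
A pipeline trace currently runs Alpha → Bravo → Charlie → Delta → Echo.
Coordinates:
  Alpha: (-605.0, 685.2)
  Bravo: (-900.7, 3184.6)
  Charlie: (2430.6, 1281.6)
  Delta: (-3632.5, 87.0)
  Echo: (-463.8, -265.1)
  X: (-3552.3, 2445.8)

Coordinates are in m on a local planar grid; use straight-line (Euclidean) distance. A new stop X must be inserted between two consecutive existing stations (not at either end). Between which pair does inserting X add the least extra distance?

between Charlie and Delta

Added distance for inserting X between each consecutive pair:
Alpha–Bravo: 3668.9 m
Bravo–Charlie: 5011.2 m
Charlie–Delta: 2275.6 m
Delta–Echo: 3281.4 m
Smallest added distance is 2275.6 m, inserting between Charlie and Delta.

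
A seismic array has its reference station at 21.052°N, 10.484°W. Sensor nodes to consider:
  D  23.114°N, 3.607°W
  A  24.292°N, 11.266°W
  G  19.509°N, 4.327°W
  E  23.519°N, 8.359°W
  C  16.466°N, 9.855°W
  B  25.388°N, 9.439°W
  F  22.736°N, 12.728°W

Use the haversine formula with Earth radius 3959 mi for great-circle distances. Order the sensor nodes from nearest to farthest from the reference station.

Distances from the reference station:
F 22.736°N, 12.728°W: 185.0 mi
E 23.519°N, 8.359°W: 218.0 mi
A 24.292°N, 11.266°W: 229.4 mi
B 25.388°N, 9.439°W: 306.9 mi
C 16.466°N, 9.855°W: 319.5 mi
G 19.509°N, 4.327°W: 413.0 mi
D 23.114°N, 3.607°W: 462.7 mi

F, E, A, B, C, G, D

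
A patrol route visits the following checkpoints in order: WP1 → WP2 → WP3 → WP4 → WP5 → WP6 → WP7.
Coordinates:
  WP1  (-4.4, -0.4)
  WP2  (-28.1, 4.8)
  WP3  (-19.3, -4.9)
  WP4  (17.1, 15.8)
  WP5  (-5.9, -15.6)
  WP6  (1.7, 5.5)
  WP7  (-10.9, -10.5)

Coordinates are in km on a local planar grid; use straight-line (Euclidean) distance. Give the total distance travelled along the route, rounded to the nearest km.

161 km

Leg distances:
WP1→WP2: 24.3 km  (cumulative 24.3 km)
WP2→WP3: 13.1 km  (cumulative 37.4 km)
WP3→WP4: 41.9 km  (cumulative 79.2 km)
WP4→WP5: 38.9 km  (cumulative 118.2 km)
WP5→WP6: 22.4 km  (cumulative 140.6 km)
WP6→WP7: 20.4 km  (cumulative 161.0 km)
Total route length ≈ 161 km.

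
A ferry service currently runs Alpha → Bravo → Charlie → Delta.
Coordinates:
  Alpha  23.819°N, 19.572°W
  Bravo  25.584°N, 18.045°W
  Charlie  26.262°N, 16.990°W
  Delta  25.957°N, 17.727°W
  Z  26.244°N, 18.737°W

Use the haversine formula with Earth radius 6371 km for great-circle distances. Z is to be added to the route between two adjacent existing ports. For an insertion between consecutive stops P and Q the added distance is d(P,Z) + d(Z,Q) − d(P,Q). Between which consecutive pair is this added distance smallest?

Added distance for inserting Z between each consecutive pair:
Alpha–Bravo: 133.7 km
Bravo–Charlie: 145.4 km
Charlie–Delta: 199.0 km
Smallest added distance is 133.7 km, inserting between Alpha and Bravo.

between Alpha and Bravo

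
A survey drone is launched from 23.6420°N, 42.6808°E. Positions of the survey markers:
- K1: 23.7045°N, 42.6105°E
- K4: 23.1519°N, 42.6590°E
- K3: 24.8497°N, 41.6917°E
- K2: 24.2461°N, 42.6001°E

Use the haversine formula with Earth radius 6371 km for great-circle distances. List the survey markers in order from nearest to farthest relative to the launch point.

Computing each great-circle distance from 23.6420°N, 42.6808°E:
K1 23.7045°N, 42.6105°E: 10.0 km
K4 23.1519°N, 42.6590°E: 54.5 km
K2 24.2461°N, 42.6001°E: 67.7 km
K3 24.8497°N, 41.6917°E: 167.6 km

K1, K4, K2, K3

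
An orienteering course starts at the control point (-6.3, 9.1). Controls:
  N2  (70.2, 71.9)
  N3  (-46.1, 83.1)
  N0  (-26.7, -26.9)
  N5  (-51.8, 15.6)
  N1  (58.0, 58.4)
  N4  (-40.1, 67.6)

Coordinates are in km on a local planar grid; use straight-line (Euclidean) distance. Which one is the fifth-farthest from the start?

Distances from the start ((-6.3, 9.1)):
N2: 99.0 km
N3: 84.0 km
N1: 81.0 km
N4: 67.6 km
N5: 46.0 km
N0: 41.4 km
The fifth-farthest is N5 at 46.0 km.

N5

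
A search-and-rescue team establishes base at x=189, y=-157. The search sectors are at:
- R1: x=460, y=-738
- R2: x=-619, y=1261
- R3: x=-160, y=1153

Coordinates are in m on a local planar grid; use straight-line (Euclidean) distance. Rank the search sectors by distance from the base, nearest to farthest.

R1, R3, R2

Computing each straight-line distance from x=189, y=-157:
R1 x=460, y=-738: 641.1 m
R3 x=-160, y=1153: 1355.7 m
R2 x=-619, y=1261: 1632.1 m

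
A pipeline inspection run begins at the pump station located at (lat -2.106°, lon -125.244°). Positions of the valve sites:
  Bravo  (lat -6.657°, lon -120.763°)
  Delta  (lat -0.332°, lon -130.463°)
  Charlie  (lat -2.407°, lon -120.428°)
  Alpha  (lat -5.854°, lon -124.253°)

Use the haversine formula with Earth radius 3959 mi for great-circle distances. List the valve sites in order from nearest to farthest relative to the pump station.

Alpha, Charlie, Delta, Bravo

Distances from the pump station:
Alpha (lat -5.854°, lon -124.253°): 267.8 mi
Charlie (lat -2.407°, lon -120.428°): 333.2 mi
Delta (lat -0.332°, lon -130.463°): 380.8 mi
Bravo (lat -6.657°, lon -120.763°): 440.6 mi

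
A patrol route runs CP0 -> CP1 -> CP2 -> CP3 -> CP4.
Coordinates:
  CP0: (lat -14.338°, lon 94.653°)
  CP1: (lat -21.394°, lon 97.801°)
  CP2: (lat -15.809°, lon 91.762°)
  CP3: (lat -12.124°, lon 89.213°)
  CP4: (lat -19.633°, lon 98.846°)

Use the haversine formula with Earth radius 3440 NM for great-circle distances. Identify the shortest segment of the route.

Leg distances:
CP0→CP1: 460.2 NM
CP1→CP2: 480.0 NM
CP2→CP3: 266.5 NM
CP3→CP4: 715.6 NM
The shortest leg is CP2–CP3 at 266.5 NM.

CP2–CP3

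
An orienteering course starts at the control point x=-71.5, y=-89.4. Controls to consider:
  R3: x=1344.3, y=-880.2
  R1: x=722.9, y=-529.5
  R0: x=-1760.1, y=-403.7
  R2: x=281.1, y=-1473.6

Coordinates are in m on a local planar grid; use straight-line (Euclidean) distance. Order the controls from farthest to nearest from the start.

R0, R3, R2, R1

Distances from the start:
R0 x=-1760.1, y=-403.7: 1717.6 m
R3 x=1344.3, y=-880.2: 1621.7 m
R2 x=281.1, y=-1473.6: 1428.4 m
R1 x=722.9, y=-529.5: 908.2 m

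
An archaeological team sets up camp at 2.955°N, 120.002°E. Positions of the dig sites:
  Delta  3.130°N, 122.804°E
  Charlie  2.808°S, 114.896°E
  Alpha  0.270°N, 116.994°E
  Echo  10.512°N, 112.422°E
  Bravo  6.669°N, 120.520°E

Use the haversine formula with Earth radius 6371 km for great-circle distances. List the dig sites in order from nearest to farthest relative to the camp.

Delta, Bravo, Alpha, Charlie, Echo

Distance from the camp at 2.955°N, 120.002°E to each:
Delta 3.130°N, 122.804°E: 311.7 km
Bravo 6.669°N, 120.520°E: 416.9 km
Alpha 0.270°N, 116.994°E: 448.2 km
Charlie 2.808°S, 114.896°E: 856.0 km
Echo 10.512°N, 112.422°E: 1185.6 km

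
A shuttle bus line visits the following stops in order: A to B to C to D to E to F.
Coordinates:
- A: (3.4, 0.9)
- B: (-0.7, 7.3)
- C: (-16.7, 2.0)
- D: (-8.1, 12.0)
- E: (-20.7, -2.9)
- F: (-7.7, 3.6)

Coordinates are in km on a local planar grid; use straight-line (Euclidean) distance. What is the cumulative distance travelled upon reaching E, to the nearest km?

Leg distances:
A→B: 7.6 km  (cumulative 7.6 km)
B→C: 16.9 km  (cumulative 24.5 km)
C→D: 13.2 km  (cumulative 37.6 km)
D→E: 19.5 km  (cumulative 57.2 km)
Cumulative distance at E ≈ 57 km.

57 km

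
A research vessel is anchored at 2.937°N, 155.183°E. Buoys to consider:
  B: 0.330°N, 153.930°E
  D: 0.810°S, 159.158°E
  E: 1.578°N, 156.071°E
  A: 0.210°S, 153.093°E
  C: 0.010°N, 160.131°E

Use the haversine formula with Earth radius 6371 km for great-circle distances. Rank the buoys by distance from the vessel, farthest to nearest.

Computing each great-circle distance from 2.937°N, 155.183°E:
C 0.010°N, 160.131°E: 639.0 km
D 0.810°S, 159.158°E: 607.3 km
A 0.210°S, 153.093°E: 420.0 km
B 0.330°N, 153.930°E: 321.6 km
E 1.578°N, 156.071°E: 180.5 km

C, D, A, B, E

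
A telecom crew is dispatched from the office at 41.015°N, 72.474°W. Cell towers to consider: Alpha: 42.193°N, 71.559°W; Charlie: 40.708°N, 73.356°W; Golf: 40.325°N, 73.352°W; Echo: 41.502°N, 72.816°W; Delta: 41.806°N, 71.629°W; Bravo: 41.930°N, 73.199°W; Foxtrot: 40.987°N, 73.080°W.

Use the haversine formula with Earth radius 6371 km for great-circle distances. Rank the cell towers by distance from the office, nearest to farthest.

Distances from the office:
Foxtrot 40.987°N, 73.080°W: 50.9 km
Echo 41.502°N, 72.816°W: 61.2 km
Charlie 40.708°N, 73.356°W: 81.7 km
Golf 40.325°N, 73.352°W: 106.6 km
Delta 41.806°N, 71.629°W: 112.7 km
Bravo 41.930°N, 73.199°W: 118.3 km
Alpha 42.193°N, 71.559°W: 151.5 km

Foxtrot, Echo, Charlie, Golf, Delta, Bravo, Alpha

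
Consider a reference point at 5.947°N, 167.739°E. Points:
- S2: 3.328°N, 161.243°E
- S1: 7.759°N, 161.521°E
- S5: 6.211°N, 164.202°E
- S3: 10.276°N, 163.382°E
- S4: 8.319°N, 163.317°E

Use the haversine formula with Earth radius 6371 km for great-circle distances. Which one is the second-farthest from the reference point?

Distance to each, sorted:
S2: 776.6 km
S1: 715.4 km
S3: 679.4 km
S4: 554.6 km
S5: 392.2 km
The second-farthest is S1 at 715.4 km.

S1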